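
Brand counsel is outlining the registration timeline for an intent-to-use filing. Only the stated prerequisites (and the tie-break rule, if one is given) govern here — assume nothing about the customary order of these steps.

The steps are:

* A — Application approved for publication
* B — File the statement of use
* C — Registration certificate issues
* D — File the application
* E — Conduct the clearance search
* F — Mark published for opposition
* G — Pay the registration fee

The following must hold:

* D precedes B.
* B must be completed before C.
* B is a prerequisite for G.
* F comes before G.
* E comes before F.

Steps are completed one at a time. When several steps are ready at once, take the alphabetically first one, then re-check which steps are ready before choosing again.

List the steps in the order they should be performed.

A → D → B → C → E → F → G

Nothing is required for A, D and E. A has the earlier label → A first.
D and E are both available; D has the earlier label → D.
B now also ready, so the ready set is {B, E}; B has the earlier label → B.
C and E are both available; C has the earlier label → C.
That leaves E as the only ready step → E.
Next only F has its prerequisites met → F.
That leaves G as the only ready step → G.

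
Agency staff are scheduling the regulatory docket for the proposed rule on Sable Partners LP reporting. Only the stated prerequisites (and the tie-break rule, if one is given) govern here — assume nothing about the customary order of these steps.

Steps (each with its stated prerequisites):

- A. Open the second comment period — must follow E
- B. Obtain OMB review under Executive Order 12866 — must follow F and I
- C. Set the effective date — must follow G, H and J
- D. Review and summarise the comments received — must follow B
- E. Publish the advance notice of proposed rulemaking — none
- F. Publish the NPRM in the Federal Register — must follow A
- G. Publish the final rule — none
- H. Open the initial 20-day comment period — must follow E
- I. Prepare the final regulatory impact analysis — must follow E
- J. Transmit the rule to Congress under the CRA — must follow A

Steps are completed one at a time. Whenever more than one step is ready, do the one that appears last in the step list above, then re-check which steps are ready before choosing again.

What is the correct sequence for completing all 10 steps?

Nothing is required for G and E. G is listed later → G first.
Next only E has its prerequisites met → E.
I, H and A are all available; I is listed later → I.
Now H and A have their prerequisites met. H is listed later, so H next.
A is the only step now ready → A.
Now J and F have their prerequisites met. J is listed later, so J next.
C now also ready, so the ready set is {F, C}; F is listed later → F.
B now also ready, so the ready set is {C, B}; C is listed later → C.
B needed I and F, now all done → B.
D needed B, now all done → D.

G, E, I, H, A, J, F, C, B, D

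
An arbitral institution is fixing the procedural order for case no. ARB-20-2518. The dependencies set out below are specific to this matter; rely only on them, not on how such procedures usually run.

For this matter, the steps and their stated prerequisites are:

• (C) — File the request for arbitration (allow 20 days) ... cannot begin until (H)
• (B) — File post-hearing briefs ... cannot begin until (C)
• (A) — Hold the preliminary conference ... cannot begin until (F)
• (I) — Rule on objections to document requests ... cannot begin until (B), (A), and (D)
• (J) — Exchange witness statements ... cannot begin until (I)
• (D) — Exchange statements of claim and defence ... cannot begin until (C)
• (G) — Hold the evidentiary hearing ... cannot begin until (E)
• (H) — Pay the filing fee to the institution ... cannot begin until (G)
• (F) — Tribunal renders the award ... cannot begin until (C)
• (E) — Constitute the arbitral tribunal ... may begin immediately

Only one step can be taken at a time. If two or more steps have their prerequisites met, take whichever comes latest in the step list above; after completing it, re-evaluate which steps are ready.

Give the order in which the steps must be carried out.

(E), (G), (H), (C), (F), (D), (A), (B), (I), (J)

Only (E) has no prerequisites, so it is first.
(G) needed (E), now all done → (G).
That leaves (H) as the only ready step → (H).
(C) needed (H), now all done → (C).
(F), (D) and (B) are all available; (F) is listed later → (F).
(A) now also ready, so the ready set is {(D), (A), (B)}; (D) is listed later → (D).
Now (A) and (B) have their prerequisites met. (A) is listed later, so (A) next.
That leaves (B) as the only ready step → (B).
Next only (I) has its prerequisites met → (I).
(J) needed (I), now all done → (J).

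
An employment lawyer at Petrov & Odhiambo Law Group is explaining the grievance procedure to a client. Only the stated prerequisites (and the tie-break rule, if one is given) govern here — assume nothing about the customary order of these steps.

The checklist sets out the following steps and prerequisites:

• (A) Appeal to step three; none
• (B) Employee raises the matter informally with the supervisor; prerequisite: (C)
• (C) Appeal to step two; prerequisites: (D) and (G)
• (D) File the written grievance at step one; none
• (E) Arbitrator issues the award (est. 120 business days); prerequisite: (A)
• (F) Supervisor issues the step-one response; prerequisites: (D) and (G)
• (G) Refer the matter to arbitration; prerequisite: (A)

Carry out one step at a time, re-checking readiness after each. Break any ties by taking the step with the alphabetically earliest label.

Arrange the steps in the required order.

(A) → (D) → (E) → (G) → (C) → (B) → (F)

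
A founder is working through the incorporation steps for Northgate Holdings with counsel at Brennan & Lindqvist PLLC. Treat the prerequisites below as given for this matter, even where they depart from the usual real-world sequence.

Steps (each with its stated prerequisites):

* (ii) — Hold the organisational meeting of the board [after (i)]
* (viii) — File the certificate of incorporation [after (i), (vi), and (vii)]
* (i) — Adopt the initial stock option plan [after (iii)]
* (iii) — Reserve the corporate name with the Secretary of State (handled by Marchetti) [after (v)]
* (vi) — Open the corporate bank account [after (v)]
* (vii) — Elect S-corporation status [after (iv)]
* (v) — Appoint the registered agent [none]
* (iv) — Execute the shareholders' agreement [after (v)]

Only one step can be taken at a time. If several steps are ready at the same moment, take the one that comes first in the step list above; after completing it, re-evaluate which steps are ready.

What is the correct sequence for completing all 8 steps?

(v) is the only step with nothing outstanding, so it goes first.
(iii), (vi) and (iv) are all available; (iii) is listed earlier → (iii).
(i) now also ready, so the ready set is {(i), (vi), (iv)}; (i) is listed earlier → (i).
(ii) now also ready, so the ready set is {(ii), (vi), (iv)}; (ii) is listed earlier → (ii).
Now (vi) and (iv) have their prerequisites met. (vi) is listed earlier, so (vi) next.
(iv) needed (v), now all done → (iv).
That leaves (vii) as the only ready step → (vii).
(viii) is the only step now ready → (viii).

(v), (iii), (i), (ii), (vi), (iv), (vii), (viii)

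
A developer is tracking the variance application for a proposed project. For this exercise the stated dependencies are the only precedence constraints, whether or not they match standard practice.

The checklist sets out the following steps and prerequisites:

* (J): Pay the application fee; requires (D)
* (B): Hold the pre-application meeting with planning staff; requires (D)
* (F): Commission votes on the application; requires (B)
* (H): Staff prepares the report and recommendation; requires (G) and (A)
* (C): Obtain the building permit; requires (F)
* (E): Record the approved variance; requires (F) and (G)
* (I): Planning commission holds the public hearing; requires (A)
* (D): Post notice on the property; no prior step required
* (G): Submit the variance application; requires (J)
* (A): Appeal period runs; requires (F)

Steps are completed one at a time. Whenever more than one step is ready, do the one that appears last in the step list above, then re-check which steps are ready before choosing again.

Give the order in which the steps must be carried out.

(D) has no prerequisites → (D) first.
(B) and (J) are both available; (B) is listed later → (B).
(F) now also ready, so the ready set is {(F), (J)}; (F) is listed later → (F).
(A) and (C) now also ready, so the ready set is {(A), (C), (J)}; (A) is listed later → (A).
(I) now also ready, so the ready set is {(I), (C), (J)}; (I) is listed later → (I).
(C) and (J) are both available; (C) is listed later → (C).
(J) needed (D), now all done → (J).
(G) is the only step now ready → (G).
(E) and (H) are both available; (E) is listed later → (E).
(H) needed (A) and (G), now all done → (H).

(D) (B) (F) (A) (I) (C) (J) (G) (E) (H)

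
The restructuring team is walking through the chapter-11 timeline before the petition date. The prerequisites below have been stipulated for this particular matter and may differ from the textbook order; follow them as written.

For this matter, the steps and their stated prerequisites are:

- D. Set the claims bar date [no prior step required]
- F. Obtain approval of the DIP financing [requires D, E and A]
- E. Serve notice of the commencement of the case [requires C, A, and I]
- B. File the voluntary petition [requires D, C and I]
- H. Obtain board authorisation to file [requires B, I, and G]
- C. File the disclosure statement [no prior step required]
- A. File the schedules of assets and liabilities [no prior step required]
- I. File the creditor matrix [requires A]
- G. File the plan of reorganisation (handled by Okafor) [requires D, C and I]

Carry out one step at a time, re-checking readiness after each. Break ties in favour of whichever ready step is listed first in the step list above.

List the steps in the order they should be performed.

Nothing is required for D, C and A. D is listed earlier → D first.
Now C and A have their prerequisites met. C is listed earlier, so C next.
A is the only step now ready → A.
Next only I has its prerequisites met → I.
Ready: E, B and G. E is listed earlier → E.
F, B and G are all available; F is listed earlier → F.
Now B and G have their prerequisites met. B is listed earlier, so B next.
G is the only step now ready → G.
That leaves H as the only ready step → H.

D C A I E F B G H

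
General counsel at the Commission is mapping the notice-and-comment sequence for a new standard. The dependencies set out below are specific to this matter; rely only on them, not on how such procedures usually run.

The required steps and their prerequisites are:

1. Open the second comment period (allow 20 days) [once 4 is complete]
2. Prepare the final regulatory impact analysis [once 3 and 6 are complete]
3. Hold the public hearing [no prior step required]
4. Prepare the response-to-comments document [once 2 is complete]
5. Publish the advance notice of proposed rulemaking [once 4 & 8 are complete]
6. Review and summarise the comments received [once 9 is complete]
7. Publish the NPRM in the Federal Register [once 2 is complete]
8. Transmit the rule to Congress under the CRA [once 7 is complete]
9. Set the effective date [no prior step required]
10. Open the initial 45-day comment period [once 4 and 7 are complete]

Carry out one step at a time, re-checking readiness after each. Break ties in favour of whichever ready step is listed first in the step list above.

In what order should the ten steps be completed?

Nothing is required for 3 and 9. 3 is listed earlier → 3 first.
Next only 9 has its prerequisites met → 9.
Next only 6 has its prerequisites met → 6.
That leaves 2 as the only ready step → 2.
4 and 7 are both available; 4 is listed earlier → 4.
Ready: 1 and 7. 1 is listed earlier → 1.
7 needed 2, now all done → 7.
Ready: 8 and 10. 8 is listed earlier → 8.
5 now also ready, so the ready set is {5, 10}; 5 is listed earlier → 5.
10 needed 4 and 7, now all done → 10.

3, 9, 6, 2, 4, 1, 7, 8, 5, 10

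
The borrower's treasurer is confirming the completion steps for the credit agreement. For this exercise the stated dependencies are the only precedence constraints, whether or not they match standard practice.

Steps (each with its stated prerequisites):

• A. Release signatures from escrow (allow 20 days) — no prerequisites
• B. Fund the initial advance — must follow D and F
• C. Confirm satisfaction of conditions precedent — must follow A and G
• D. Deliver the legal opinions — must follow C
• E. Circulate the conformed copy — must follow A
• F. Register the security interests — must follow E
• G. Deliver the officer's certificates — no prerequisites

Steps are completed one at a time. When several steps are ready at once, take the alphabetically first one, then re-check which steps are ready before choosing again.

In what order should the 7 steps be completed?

A → E → F → G → C → D → B

Nothing is required for A and G. A has the earlier label → A first.
E now also ready, so the ready set is {E, G}; E has the earlier label → E.
F now also ready, so the ready set is {F, G}; F has the earlier label → F.
That leaves G as the only ready step → G.
C needed A and G, now all done → C.
D is the only step now ready → D.
B needed D and F, now all done → B.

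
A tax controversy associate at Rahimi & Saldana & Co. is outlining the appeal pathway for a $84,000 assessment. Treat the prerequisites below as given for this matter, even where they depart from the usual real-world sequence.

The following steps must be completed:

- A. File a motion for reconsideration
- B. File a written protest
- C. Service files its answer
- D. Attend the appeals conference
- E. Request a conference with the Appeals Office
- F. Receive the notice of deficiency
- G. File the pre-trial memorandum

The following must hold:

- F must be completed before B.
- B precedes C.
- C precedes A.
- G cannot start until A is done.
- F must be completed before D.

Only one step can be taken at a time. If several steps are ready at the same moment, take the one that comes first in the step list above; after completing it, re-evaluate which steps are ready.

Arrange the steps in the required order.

E and F have no prerequisites; E is listed earlier, so E is first.
F is the only step now ready → F.
Ready: B and D. B is listed earlier → B.
C now also ready, so the ready set is {C, D}; C is listed earlier → C.
A now also ready, so the ready set is {A, D}; A is listed earlier → A.
Ready: D and G. D is listed earlier → D.
G needed A, now all done → G.

E, F, B, C, A, D, G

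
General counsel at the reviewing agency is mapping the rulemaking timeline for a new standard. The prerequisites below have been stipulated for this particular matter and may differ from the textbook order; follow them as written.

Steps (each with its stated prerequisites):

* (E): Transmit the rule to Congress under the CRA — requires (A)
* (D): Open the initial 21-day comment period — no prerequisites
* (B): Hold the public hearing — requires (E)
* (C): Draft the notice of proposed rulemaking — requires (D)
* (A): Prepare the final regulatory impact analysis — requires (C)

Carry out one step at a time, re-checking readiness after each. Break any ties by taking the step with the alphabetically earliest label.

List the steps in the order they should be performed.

(D), (C), (A), (E), (B)

(D) has no prerequisites → (D) first.
That leaves (C) as the only ready step → (C).
That leaves (A) as the only ready step → (A).
(E) is the only step now ready → (E).
(B) needed (E), now all done → (B).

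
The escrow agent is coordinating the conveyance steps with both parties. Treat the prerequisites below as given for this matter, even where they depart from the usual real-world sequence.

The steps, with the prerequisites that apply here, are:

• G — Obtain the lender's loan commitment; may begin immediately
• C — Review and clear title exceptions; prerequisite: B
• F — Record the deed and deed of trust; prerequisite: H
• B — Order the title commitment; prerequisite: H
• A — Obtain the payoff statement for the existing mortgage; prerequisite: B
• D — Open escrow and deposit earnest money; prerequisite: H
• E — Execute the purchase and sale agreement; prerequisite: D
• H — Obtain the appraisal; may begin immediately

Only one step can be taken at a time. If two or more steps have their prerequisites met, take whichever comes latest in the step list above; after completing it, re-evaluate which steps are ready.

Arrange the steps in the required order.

H D E B A F C G

H and G have no prerequisites; H is listed later, so H is first.
D, B, F and G are all available; D is listed later → D.
Ready: E, B, F and G. E is listed later → E.
B, F and G are all available; B is listed later → B.
A and C now also ready, so the ready set is {A, F, C, G}; A is listed later → A.
Ready: F, C and G. F is listed later → F.
Now C and G have their prerequisites met. C is listed later, so C next.
Next only G has its prerequisites met → G.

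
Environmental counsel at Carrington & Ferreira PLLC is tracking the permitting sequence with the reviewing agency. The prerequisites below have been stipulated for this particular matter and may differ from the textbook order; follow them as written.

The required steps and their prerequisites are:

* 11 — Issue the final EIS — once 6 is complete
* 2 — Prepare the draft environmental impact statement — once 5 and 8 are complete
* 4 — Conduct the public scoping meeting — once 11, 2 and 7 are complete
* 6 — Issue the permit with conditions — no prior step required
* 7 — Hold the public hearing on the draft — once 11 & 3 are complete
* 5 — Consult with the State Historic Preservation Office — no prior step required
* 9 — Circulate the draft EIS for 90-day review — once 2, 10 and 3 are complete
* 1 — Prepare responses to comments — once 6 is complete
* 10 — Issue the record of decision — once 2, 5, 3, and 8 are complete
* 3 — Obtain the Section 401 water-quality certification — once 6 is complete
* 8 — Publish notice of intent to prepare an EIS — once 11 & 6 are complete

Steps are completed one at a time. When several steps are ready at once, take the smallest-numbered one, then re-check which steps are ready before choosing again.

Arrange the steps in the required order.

5 → 6 → 1 → 3 → 11 → 7 → 8 → 2 → 4 → 10 → 9

5 and 6 have no prerequisites; 5 has the earlier label, so 5 is first.
That leaves 6 as the only ready step → 6.
Now 1, 3 and 11 have their prerequisites met. 1 has the earlier label, so 1 next.
3 and 11 are both available; 3 has the earlier label → 3.
Next only 11 has its prerequisites met → 11.
Ready: 7 and 8. 7 has the earlier label → 7.
8 is the only step now ready → 8.
2 is the only step now ready → 2.
4 and 10 are both available; 4 has the earlier label → 4.
10 is the only step now ready → 10.
Next only 9 has its prerequisites met → 9.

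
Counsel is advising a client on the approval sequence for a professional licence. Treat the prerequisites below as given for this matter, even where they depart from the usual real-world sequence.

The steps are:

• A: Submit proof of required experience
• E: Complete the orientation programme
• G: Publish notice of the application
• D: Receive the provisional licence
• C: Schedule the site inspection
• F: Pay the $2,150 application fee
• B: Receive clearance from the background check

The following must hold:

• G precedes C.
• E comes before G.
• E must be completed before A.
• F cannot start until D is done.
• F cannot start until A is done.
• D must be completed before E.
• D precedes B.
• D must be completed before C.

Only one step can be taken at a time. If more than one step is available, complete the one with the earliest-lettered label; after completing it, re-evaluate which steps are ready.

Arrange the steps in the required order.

D, B, E, A, F, G, C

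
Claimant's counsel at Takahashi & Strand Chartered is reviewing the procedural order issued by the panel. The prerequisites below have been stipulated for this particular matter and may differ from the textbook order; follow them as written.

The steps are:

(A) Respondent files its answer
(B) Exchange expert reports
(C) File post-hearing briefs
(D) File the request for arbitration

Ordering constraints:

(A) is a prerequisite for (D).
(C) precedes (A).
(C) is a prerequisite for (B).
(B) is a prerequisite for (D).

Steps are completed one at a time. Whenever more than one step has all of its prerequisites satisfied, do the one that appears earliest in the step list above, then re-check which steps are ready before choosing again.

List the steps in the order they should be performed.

(C), (A), (B), (D)

(C) is the only step with nothing outstanding, so it goes first.
Ready: (A) and (B). (A) is listed earlier → (A).
(B) needed (C), now all done → (B).
Next only (D) has its prerequisites met → (D).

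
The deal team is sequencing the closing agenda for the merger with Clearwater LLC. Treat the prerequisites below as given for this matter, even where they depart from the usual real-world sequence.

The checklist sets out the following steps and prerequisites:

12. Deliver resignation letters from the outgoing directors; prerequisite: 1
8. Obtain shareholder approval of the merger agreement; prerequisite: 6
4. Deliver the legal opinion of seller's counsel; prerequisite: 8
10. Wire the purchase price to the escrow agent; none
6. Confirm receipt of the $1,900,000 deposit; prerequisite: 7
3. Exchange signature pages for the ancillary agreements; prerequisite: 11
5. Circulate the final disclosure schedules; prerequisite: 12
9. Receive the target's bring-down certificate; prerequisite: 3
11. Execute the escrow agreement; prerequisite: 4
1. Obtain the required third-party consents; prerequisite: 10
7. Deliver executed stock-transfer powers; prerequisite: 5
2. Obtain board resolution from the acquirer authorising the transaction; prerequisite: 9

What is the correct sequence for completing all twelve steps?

10 1 12 5 7 6 8 4 11 3 9 2

Only 10 has no prerequisites, so it is first.
1 needed 10, now all done → 1.
12 is the only step now ready → 12.
5 needed 12, now all done → 5.
7 is the only step now ready → 7.
That leaves 6 as the only ready step → 6.
That leaves 8 as the only ready step → 8.
That leaves 4 as the only ready step → 4.
Next only 11 has its prerequisites met → 11.
Next only 3 has its prerequisites met → 3.
That leaves 9 as the only ready step → 9.
2 needed 9, now all done → 2.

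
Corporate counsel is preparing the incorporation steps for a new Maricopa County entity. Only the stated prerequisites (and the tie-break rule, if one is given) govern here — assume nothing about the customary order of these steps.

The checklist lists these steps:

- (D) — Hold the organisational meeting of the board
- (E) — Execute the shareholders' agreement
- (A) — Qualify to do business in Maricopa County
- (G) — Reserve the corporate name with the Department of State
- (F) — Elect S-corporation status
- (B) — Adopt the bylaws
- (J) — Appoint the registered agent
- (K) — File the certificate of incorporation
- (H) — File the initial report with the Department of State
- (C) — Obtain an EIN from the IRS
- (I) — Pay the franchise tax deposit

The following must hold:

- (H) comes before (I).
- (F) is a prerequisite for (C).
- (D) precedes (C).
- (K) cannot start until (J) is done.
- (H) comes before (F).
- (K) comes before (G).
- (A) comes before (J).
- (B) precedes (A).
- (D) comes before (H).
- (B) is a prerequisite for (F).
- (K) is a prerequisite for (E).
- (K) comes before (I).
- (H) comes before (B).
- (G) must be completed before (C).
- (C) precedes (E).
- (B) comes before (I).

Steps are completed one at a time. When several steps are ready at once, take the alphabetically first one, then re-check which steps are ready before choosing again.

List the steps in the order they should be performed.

(D) has no prerequisites → (D) first.
(H) needed (D), now all done → (H).
That leaves (B) as the only ready step → (B).
Now (A) and (F) have their prerequisites met. (A) has the earlier label, so (A) next.
Ready: (F) and (J). (F) has the earlier label → (F).
Next only (J) has its prerequisites met → (J).
Next only (K) has its prerequisites met → (K).
Now (G) and (I) have their prerequisites met. (G) has the earlier label, so (G) next.
(C) and (I) are both available; (C) has the earlier label → (C).
(E) now also ready, so the ready set is {(E), (I)}; (E) has the earlier label → (E).
Next only (I) has its prerequisites met → (I).

(D), (H), (B), (A), (F), (J), (K), (G), (C), (E), (I)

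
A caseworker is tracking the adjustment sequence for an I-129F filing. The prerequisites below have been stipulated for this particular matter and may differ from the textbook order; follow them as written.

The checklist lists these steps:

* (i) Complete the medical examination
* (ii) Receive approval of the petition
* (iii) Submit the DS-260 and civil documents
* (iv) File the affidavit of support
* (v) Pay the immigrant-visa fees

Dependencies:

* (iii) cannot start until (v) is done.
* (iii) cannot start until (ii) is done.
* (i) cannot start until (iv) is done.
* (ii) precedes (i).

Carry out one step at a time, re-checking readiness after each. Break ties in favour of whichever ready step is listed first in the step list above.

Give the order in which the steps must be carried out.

(ii) → (iv) → (i) → (v) → (iii)

Nothing is required for (ii), (iv) and (v). (ii) is listed earlier → (ii) first.
Now (iv) and (v) have their prerequisites met. (iv) is listed earlier, so (iv) next.
(i) now also ready, so the ready set is {(i), (v)}; (i) is listed earlier → (i).
(v) is the only step now ready → (v).
(iii) needed (ii) and (v), now all done → (iii).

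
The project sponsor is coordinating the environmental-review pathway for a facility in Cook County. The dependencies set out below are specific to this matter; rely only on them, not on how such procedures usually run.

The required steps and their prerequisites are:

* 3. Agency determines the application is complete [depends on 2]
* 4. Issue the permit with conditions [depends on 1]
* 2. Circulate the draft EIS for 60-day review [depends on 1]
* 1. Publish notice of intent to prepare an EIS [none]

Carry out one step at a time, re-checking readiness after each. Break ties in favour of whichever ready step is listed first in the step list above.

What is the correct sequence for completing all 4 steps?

1 is the only step with nothing outstanding, so it goes first.
4 and 2 are both available; 4 is listed earlier → 4.
2 needed 1, now all done → 2.
Next only 3 has its prerequisites met → 3.

1, 4, 2, 3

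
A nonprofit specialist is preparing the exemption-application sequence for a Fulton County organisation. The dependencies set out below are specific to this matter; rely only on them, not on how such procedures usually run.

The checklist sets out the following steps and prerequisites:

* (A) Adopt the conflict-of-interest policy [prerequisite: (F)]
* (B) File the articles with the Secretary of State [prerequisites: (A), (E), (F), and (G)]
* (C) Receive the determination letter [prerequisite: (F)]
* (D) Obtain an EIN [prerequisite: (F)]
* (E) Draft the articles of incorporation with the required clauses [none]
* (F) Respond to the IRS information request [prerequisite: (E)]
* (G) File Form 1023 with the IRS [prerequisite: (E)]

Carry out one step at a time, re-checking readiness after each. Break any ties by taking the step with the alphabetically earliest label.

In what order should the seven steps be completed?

(E), (F), (A), (C), (D), (G), (B)

(E) has no prerequisites → (E) first.
Ready: (F) and (G). (F) has the earlier label → (F).
(A), (C), (D) and (G) are all available; (A) has the earlier label → (A).
Now (C), (D) and (G) have their prerequisites met. (C) has the earlier label, so (C) next.
Ready: (D) and (G). (D) has the earlier label → (D).
(G) is the only step now ready → (G).
(B) needed (A), (E), (F) and (G), now all done → (B).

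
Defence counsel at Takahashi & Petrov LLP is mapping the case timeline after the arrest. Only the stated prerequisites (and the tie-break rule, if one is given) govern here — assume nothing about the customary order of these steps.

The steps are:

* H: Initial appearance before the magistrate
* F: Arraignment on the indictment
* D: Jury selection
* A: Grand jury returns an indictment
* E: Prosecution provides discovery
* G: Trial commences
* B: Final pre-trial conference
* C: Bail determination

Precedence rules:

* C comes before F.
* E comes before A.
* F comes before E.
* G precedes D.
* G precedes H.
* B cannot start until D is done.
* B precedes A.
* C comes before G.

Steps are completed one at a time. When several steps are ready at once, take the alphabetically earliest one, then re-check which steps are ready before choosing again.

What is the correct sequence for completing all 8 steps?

C → F → E → G → D → B → A → H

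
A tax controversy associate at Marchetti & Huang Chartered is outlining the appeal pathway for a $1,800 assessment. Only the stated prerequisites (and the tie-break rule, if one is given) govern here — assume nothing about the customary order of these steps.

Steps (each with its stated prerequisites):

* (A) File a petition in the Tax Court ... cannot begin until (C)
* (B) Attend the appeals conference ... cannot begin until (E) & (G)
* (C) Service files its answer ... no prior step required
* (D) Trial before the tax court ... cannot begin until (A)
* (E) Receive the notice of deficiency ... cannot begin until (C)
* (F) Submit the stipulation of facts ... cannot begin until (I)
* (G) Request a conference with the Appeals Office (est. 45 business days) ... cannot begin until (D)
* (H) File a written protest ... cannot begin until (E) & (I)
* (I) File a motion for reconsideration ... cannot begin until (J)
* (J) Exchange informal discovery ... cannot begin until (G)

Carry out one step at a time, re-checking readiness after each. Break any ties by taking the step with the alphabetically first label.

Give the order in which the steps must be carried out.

(C) (A) (D) (E) (G) (B) (J) (I) (F) (H)

Only (C) has no prerequisites, so it is first.
Now (A) and (E) have their prerequisites met. (A) has the earlier label, so (A) next.
Ready: (D) and (E). (D) has the earlier label → (D).
(G) now also ready, so the ready set is {(E), (G)}; (E) has the earlier label → (E).
(G) needed (D), now all done → (G).
Ready: (B) and (J). (B) has the earlier label → (B).
That leaves (J) as the only ready step → (J).
(I) needed (J), now all done → (I).
(F) and (H) are both available; (F) has the earlier label → (F).
That leaves (H) as the only ready step → (H).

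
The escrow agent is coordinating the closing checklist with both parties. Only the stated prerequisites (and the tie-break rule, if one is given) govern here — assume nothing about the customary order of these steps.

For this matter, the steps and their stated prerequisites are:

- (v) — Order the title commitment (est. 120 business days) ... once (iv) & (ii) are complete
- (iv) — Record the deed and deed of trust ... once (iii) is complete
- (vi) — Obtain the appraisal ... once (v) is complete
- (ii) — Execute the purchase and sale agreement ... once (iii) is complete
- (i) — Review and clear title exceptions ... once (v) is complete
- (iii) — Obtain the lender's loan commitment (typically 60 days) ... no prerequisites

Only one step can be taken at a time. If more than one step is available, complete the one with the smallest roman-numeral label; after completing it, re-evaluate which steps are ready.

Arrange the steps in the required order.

(iii) is the only step with nothing outstanding, so it goes first.
(ii) and (iv) are both available; (ii) has the earlier label → (ii).
(iv) needed (iii), now all done → (iv).
Next only (v) has its prerequisites met → (v).
(i) and (vi) are both available; (i) has the earlier label → (i).
Next only (vi) has its prerequisites met → (vi).

(iii) → (ii) → (iv) → (v) → (i) → (vi)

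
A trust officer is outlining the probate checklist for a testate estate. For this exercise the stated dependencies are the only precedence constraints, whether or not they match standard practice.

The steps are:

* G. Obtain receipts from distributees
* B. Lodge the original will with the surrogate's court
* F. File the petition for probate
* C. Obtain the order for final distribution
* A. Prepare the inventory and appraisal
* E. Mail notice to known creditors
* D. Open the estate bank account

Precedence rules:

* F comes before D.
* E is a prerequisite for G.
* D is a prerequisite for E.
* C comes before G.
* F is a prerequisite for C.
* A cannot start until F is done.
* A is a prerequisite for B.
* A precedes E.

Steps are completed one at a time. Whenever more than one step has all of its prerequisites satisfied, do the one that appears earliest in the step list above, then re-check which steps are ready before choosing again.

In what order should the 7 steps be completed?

Only F has no prerequisites, so it is first.
Ready: C, A and D. C is listed earlier → C.
A and D are both available; A is listed earlier → A.
Now B and D have their prerequisites met. B is listed earlier, so B next.
D is the only step now ready → D.
E needed A and D, now all done → E.
G needed C and E, now all done → G.

F → C → A → B → D → E → G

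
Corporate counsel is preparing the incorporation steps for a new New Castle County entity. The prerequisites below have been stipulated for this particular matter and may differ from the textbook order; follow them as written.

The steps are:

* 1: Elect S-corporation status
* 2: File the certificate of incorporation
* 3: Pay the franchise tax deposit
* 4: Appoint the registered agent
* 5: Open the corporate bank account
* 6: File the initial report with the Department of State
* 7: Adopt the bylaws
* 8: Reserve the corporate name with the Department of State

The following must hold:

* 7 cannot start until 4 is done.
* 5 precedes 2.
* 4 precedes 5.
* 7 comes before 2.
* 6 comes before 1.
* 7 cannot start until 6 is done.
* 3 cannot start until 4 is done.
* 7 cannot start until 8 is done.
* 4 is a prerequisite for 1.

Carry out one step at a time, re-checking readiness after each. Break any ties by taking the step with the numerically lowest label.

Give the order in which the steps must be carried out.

4, 3, 5, 6, 1, 8, 7, 2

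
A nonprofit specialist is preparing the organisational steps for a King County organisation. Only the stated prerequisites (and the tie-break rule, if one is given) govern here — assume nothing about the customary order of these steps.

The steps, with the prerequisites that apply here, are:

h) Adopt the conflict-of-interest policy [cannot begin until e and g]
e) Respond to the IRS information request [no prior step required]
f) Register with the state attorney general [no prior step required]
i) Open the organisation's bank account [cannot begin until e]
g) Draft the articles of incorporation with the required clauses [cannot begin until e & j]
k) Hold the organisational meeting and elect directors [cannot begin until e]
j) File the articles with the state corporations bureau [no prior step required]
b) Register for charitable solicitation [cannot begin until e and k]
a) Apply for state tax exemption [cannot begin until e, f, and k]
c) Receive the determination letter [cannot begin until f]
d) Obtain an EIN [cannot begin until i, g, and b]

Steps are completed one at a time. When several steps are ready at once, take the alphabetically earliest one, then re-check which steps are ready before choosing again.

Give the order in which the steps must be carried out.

e, f and j have no prerequisites; e has the earlier label, so e is first.
Now f, i, j and k have their prerequisites met. f has the earlier label, so f next.
Now c, i, j and k have their prerequisites met. c has the earlier label, so c next.
i, j and k are all available; i has the earlier label → i.
Now j and k have their prerequisites met. j has the earlier label, so j next.
g and k are both available; g has the earlier label → g.
h now also ready, so the ready set is {h, k}; h has the earlier label → h.
Next only k has its prerequisites met → k.
Ready: a and b. a has the earlier label → a.
Next only b has its prerequisites met → b.
d needed b, g and i, now all done → d.

e, f, c, i, j, g, h, k, a, b, d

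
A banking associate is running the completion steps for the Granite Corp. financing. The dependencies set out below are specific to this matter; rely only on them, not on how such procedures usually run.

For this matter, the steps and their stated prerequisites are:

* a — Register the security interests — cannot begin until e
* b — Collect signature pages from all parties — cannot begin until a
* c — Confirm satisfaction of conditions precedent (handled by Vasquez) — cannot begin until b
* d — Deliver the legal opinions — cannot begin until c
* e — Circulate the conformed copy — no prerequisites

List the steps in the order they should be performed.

e a b c d

e has no prerequisites → e first.
a needed e, now all done → a.
b needed a, now all done → b.
c needed b, now all done → c.
d needed c, now all done → d.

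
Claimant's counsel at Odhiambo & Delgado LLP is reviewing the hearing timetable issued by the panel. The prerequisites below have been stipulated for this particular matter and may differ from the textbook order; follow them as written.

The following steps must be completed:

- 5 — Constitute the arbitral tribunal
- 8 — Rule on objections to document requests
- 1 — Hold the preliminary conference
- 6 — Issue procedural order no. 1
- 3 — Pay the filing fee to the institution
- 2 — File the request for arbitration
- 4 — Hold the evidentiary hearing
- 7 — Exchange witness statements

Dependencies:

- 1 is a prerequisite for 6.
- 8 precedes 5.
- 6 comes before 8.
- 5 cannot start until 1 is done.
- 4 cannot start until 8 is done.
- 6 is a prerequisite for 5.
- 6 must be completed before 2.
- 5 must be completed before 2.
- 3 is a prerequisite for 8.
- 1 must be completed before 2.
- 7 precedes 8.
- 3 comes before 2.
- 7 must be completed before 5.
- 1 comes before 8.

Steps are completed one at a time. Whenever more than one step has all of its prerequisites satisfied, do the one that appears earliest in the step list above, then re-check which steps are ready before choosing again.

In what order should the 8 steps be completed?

1 → 6 → 3 → 7 → 8 → 5 → 2 → 4

1, 3 and 7 have no prerequisites; 1 is listed earlier, so 1 is first.
Now 6, 3 and 7 have their prerequisites met. 6 is listed earlier, so 6 next.
Ready: 3 and 7. 3 is listed earlier → 3.
Next only 7 has its prerequisites met → 7.
Next only 8 has its prerequisites met → 8.
Now 5 and 4 have their prerequisites met. 5 is listed earlier, so 5 next.
2 and 4 are both available; 2 is listed earlier → 2.
Next only 4 has its prerequisites met → 4.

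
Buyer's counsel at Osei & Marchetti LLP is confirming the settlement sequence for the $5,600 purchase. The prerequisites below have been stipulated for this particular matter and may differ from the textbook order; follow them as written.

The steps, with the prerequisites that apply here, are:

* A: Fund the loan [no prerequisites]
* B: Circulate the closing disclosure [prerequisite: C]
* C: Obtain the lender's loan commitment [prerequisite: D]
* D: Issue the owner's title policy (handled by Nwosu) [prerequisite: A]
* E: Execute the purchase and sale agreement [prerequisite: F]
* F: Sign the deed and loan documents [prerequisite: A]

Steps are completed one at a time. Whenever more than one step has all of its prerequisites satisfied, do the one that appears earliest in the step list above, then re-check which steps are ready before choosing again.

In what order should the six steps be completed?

A has no prerequisites → A first.
Ready: D and F. D is listed earlier → D.
C and F are both available; C is listed earlier → C.
B now also ready, so the ready set is {B, F}; B is listed earlier → B.
That leaves F as the only ready step → F.
E needed F, now all done → E.

A, D, C, B, F, E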